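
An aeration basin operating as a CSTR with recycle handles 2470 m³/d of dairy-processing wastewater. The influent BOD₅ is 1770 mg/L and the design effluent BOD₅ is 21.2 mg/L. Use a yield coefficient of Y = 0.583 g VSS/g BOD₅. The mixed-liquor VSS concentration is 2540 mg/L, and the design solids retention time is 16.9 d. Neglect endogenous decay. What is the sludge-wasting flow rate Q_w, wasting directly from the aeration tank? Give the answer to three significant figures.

Q_w ≈ 991 m³/d

V·X = Y·Q·ΔS·θ_c gives V = 0.583 × 2470 × (1770 − 21.2) × 16.9 / 2540 = 16756 m³.
For wasting at MLVSS concentration, Q_w = V/θ_c = 16756/16.9 = 991.5 m³/d.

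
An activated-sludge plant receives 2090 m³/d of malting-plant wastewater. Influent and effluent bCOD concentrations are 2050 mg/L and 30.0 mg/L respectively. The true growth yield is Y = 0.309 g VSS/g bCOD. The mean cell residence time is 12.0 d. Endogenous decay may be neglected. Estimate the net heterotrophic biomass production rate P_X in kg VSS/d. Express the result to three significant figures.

P_X ≈ 1300 kg VSS/d

With endogenous decay neglected, the observed yield equals the true yield: Y_obs = Y = 0.309 g VSS/g bCOD.
Q·(S₀ − S) = 2090 × (2050 − 30.0) × 10⁻³ = 4222 kg/d removed.
So the net sludge growth is P_X = 0.3090 × 4222 = 1305 kg VSS/d.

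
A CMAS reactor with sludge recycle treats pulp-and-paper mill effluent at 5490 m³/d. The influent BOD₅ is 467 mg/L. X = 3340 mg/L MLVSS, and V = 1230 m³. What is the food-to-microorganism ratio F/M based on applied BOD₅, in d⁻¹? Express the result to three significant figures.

Food-to-microorganism ratio F/M = Q S₀ / (V X) = 5490 × 467 / (1230 × 3340) = 0.6241 d⁻¹.

F/M ≈ 0.624 d⁻¹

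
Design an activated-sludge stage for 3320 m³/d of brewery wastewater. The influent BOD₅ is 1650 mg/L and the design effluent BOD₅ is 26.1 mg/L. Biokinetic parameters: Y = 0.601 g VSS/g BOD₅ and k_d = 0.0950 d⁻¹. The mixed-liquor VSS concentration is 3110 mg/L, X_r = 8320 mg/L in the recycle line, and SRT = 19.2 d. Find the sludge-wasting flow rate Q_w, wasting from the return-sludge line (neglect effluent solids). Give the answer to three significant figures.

Q_w ≈ 138 m³/d

Steady-state biomass mass balance: V·X·(1 + k_d·θ_c) = Y·Q·(S₀ − S)·θ_c, so V = 0.601 × 3320 × (1650 − 26.1) × 19.2 / [3110 × (1 + 0.0950 × 19.2)] = 6.22×10^7 / 8783 = 7084 m³.
Wasting from the return line (neglecting effluent solids): Q_w = V·X / (θ_c·X_r) = 7084 × 3110 / (19.2 × 8320) = 137.9 m³/d.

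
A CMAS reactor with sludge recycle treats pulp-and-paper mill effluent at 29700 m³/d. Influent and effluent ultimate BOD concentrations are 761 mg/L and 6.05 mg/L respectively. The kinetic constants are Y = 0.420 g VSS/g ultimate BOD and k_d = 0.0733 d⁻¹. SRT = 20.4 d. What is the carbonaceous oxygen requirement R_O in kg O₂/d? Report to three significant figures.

Correct the yield for decay: Y_obs = Y/(1 + k_d θ_c) = 0.420 / (1 + 0.0733 × 20.4) = 0.420 / 2.495 = 0.1683.
Q·(S₀ − S) = 29700 × (761 − 6.05) × 10⁻³ = 22422 kg/d removed.
Biomass synthesised: P_X = Y_obs × 22422 = 3774 kg VSS/d.
R_O = Q·(S₀ − S) − 1.42·P_X = 22422 − 1.42 × 3774 = 17063 kg O₂/d.

R_O ≈ 17100 kg O₂/d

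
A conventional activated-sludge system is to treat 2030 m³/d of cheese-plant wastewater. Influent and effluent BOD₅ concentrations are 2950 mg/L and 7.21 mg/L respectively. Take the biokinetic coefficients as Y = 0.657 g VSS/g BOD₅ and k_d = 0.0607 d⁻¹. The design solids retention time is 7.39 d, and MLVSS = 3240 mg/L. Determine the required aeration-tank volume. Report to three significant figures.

Steady-state biomass mass balance: V·X·(1 + k_d·θ_c) = Y·Q·(S₀ − S)·θ_c, so V = 0.657 × 2030 × (2950 − 7.21) × 7.39 / [3240 × (1 + 0.0607 × 7.39)] = 2.9×10^7 / 4693 = 6180 m³.

V ≈ 6180 m³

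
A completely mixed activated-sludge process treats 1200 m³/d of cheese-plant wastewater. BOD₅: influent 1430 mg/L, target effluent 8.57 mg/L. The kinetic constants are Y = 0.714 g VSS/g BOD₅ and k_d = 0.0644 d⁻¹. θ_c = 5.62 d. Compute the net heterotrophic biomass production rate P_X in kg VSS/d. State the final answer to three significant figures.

P_X ≈ 894 kg VSS/d

Observed yield with endogenous decay: Y_obs = Y / (1 + k_d·θ_c) = 0.714 / (1 + 0.0644 × 5.62) = 0.714 / 1.362 = 0.5243 g VSS/g BOD₅.
Q·(S₀ − S) = 1200 × (1430 − 8.57) × 10⁻³ = 1706 kg/d removed.
Biomass produced: P_X = Y_obs·Q·ΔS = 0.5243 × 1706 ≈ 894.2 kg VSS/d.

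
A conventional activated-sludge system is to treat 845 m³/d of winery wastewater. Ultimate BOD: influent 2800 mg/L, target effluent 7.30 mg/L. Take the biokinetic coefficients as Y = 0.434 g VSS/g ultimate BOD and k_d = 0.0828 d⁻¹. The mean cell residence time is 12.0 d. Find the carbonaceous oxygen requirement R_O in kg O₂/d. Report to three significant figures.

Y_obs = Y / (1 + k_d θ_c) = 0.434 / (1 + 0.0828 × 12.0) = 0.434 / 1.994 = 0.2177.
Substrate removed = Q·(S₀ − S) = 845 m³/d × (2800 − 7.30) g/m³ = 2.36×10^6 g/d = 2360 kg/d.
P_X = Y_obs·Q·(S₀ − S) = 0.2177 × 2360 = 513.7 kg VSS/d.
Carbonaceous O₂ demand = substrate oxidised − cell-mass equivalent = 2360 − 1.42 × 513.7 = 1630 kg O₂/d.

R_O ≈ 1630 kg O₂/d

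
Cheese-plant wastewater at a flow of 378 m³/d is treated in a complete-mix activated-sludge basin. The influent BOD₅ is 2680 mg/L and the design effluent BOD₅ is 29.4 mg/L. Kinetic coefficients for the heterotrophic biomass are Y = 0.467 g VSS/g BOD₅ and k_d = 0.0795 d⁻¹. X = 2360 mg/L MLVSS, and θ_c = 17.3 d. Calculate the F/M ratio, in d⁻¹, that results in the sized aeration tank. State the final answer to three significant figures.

F/M ≈ 0.297 d⁻¹

From the SRT design equation V = Y Q (S₀−S) θ_c / [X (1 + k_d θ_c)] = 0.467 × 378 × (2680 − 29.4) × 17.3 / [2360 × (1 + 0.0795 × 17.3)] = 8.09×10^6 / 5606 = 1444 m³.
F/M = Q·S₀ / (V·X) = 378 × 2680 / (1444 × 2360) = 0.2973 g BOD₅·(g VSS·d)⁻¹.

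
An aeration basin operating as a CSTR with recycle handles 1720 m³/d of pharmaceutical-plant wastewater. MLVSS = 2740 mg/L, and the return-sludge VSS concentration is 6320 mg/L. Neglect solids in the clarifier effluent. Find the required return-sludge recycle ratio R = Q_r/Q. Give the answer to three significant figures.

R ≈ 0.765

R = Q_r/Q = X/(X_r − X) = 2740 / (6320 − 2740) = 0.7654.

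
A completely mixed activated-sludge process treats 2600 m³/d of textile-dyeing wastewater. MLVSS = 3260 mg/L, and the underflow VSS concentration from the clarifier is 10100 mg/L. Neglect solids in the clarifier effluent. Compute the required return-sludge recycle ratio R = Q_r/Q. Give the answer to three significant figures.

R ≈ 0.477

Mass balance around the secondary clarifier (neglecting effluent solids): R = X / (X_r − X) = 3260 / (10100 − 3260) = 0.4766.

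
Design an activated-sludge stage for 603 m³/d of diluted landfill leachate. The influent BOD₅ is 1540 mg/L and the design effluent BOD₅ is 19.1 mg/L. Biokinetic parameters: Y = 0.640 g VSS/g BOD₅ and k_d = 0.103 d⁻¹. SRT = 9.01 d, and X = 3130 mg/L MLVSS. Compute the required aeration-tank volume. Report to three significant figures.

From the SRT design equation V = Y Q (S₀−S) θ_c / [X (1 + k_d θ_c)] = 0.640 × 603 × (1540 − 19.1) × 9.01 / [3130 × (1 + 0.103 × 9.01)] = 5.29×10^6 / 6035 = 876.3 m³.

V ≈ 876 m³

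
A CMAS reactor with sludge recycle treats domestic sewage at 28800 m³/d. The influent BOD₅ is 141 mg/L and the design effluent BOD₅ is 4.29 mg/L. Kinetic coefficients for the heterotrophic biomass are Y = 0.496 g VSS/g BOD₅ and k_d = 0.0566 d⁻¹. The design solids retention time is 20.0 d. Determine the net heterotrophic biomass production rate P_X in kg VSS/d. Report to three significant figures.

Observed yield with endogenous decay: Y_obs = Y / (1 + k_d·θ_c) = 0.496 / (1 + 0.0566 × 20.0) = 0.496 / 2.132 = 0.2326 g VSS/g BOD₅.
ΔS = 141 − 4.29 = 136.7 mg/L, so the substrate removal rate is 28800 × 136.7/1000 = 3937 kg BOD₅/d.
P_X = Y_obs · Q(S₀ − S) = 0.2326 × 3937 = 916.0 kg VSS/d.

P_X ≈ 916 kg VSS/d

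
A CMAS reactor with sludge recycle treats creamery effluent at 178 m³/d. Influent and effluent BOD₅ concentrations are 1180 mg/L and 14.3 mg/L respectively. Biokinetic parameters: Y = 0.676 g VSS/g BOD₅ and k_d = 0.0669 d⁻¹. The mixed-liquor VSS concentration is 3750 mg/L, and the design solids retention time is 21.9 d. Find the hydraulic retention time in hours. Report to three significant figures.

τ ≈ 44.8 h

Steady-state biomass mass balance: V·X·(1 + k_d·θ_c) = Y·Q·(S₀ − S)·θ_c, so V = 0.676 × 178 × (1180 − 14.3) × 21.9 / [3750 × (1 + 0.0669 × 21.9)] = 3.07×10^6 / 9244 = 332.3 m³.
Hydraulic retention time τ = V/Q = 332.3 / 178 = 1.867 d = 44.80 h.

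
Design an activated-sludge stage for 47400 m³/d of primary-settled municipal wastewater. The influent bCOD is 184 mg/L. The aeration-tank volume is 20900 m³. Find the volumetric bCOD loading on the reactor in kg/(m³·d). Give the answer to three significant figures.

L_v ≈ 0.417 kg bCOD/(m³·d)

Volumetric loading L_v = Q·S₀ / V = 47400 × 184 g/m³ / 20900 m³ = 417.3 g/(m³·d) = 0.4173 kg bCOD/(m³·d).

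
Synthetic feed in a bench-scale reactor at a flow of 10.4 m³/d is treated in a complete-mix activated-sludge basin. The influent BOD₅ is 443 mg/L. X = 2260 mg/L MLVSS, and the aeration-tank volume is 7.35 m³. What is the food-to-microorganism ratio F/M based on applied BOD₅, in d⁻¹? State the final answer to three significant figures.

Food-to-microorganism ratio F/M = Q S₀ / (V X) = 10.4 × 443 / (7.350 × 2260) = 0.2774 d⁻¹.

F/M ≈ 0.277 d⁻¹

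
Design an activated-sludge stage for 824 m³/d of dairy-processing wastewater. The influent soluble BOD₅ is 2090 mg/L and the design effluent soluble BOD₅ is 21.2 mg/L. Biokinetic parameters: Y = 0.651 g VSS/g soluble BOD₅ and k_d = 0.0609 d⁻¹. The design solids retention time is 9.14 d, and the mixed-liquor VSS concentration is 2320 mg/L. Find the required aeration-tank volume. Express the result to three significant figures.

From the SRT design equation V = Y Q (S₀−S) θ_c / [X (1 + k_d θ_c)] = 0.651 × 824 × (2090 − 21.2) × 9.14 / [2320 × (1 + 0.0609 × 9.14)] = 1.01×10^7 / 3611 = 2809 m³.

V ≈ 2810 m³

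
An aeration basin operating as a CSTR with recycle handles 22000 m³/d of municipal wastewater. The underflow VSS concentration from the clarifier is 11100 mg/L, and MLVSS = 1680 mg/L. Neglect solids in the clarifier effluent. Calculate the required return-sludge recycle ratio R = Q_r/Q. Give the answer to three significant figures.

R ≈ 0.178

R = Q_r/Q = X/(X_r − X) = 1680 / (11100 − 1680) = 0.1783.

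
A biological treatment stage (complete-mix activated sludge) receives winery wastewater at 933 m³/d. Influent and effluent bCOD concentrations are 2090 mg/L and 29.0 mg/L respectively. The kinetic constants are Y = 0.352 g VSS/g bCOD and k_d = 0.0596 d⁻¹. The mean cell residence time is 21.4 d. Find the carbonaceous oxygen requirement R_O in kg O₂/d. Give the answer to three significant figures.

R_O ≈ 1500 kg O₂/d

Observed yield with endogenous decay: Y_obs = Y / (1 + k_d·θ_c) = 0.352 / (1 + 0.0596 × 21.4) = 0.352 / 2.275 = 0.1547 g VSS/g bCOD.
Mass of bCOD removed per day: Q(S₀ − S) = 933 × 2061 g/m³ = 1923 kg/d.
Net sludge production P_X = 0.1547 × 1923 = 297.5 kg VSS/d.
R_O = Q·ΔS − 1.42 P_X = 1923 − 422.4 = 1501 kg O₂/d.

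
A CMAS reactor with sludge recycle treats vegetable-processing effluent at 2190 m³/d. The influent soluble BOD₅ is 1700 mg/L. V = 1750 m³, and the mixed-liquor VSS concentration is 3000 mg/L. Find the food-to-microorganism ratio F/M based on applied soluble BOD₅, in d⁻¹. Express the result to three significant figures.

F/M ≈ 0.709 d⁻¹

Food-to-microorganism ratio F/M = Q S₀ / (V X) = 2190 × 1700 / (1750 × 3000) = 0.7091 d⁻¹.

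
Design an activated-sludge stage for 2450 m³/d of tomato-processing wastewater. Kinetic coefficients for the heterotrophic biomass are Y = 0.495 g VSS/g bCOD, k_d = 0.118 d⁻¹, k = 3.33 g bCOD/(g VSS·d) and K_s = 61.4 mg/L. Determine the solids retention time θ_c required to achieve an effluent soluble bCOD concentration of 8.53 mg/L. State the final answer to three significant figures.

Specific growth rate at S = 8.53 mg/L: μ = YkS/(K_s+S) = 0.495·3.33·8.53/(61.4+8.53) = 0.2011 d⁻¹.
θ_c = 1/(μ − k_d) = 1/(0.2011 − 0.118) = 1/0.08306 = 12.04 d.

θ_c ≈ 12.0 d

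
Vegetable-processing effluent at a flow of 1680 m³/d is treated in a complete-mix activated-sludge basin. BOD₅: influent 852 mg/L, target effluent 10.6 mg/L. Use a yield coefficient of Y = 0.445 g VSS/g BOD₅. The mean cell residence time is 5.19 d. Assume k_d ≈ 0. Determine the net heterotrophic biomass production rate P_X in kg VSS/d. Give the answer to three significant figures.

P_X ≈ 629 kg VSS/d

Since k_d ≈ 0, Y_obs = Y = 0.445 g VSS/g BOD₅.
Mass of BOD₅ removed per day: Q(S₀ − S) = 1680 × 841.4 g/m³ = 1414 kg/d.
So the net sludge growth is P_X = 0.4450 × 1414 = 629.0 kg VSS/d.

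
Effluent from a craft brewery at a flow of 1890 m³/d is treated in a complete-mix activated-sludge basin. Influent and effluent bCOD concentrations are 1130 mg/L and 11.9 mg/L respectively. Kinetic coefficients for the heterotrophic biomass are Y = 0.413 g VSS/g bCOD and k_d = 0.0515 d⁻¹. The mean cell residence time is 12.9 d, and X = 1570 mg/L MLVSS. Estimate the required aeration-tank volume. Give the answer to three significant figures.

Rearranging the biomass balance for a CMAS with decay, V = Y·Q·ΔS·θ_c / [X·(1+k_d θ_c)] = 0.413 × 1890 × (1130 − 11.9) × 12.9 / [1570 × (1 + 0.0515 × 12.9)] = 1.13×10^7 / 2613 = 4309 m³.

V ≈ 4310 m³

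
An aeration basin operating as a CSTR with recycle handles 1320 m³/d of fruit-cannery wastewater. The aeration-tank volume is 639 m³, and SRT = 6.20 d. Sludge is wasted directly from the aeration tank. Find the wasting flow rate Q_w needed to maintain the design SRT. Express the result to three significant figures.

Q_w ≈ 103 m³/d

With mixed-liquor wasting, θ_c = V/Q_w, so Q_w = V/θ_c = 639.0/6.20 = 103.1 m³/d.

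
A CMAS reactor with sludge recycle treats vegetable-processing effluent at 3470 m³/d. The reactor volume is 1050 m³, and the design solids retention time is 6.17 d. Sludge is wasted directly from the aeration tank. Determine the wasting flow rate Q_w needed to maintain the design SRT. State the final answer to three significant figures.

Q_w ≈ 170 m³/d

With mixed-liquor wasting, θ_c = V/Q_w, so Q_w = V/θ_c = 1050/6.17 = 170.2 m³/d.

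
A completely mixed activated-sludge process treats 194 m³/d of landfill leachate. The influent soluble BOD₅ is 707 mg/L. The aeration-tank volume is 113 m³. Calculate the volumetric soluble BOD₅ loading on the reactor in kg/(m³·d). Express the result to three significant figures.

L_v ≈ 1.21 kg soluble BOD₅/(m³·d)

L_v = Q S₀ / V = 194 × 707 × 10⁻³ / 113.0 = 1.214 kg/(m³·d).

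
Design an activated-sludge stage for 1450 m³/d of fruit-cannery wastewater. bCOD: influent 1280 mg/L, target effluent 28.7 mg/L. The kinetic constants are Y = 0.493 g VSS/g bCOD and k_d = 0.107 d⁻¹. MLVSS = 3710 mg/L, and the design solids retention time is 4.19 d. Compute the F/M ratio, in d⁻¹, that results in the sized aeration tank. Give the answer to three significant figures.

F/M ≈ 0.717 d⁻¹

Rearranging the biomass balance for a CMAS with decay, V = Y·Q·ΔS·θ_c / [X·(1+k_d θ_c)] = 0.493 × 1450 × (1280 − 28.7) × 4.19 / [3710 × (1 + 0.107 × 4.19)] = 3.75×10^6 / 5373 = 697.5 m³.
F/M = applied load / biomass = Q·S₀/(V·X) = 1450 × 1280 / (697.5 × 3710) = 0.7172 d⁻¹.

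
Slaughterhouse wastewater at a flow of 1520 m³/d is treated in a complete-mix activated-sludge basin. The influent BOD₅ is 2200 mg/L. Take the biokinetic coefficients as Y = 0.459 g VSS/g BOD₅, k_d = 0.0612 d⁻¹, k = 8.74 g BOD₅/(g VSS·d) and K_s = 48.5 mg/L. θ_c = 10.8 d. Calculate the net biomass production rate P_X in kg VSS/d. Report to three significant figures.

P_X ≈ 923 kg VSS/d

Effluent substrate depends only on kinetics and SRT: S = K_s(1 + k_d θ_c) / [θ_c(Yk − k_d) − 1] = 48.5 × (1 + 0.0612 × 10.8) / [10.8 × (0.459 × 8.74 − 0.0612) − 1] = 80.56 / 41.66 = 1.933 mg/L.
Y_obs = Y / (1 + k_d θ_c) = 0.459 / (1 + 0.0612 × 10.8) = 0.459 / 1.661 = 0.2763.
Substrate removed = Q·(S₀ − S) = 1520 m³/d × (2200 − 1.93) g/m³ = 3.34×10^6 g/d = 3341 kg/d.
P_X = Y_obs · Q(S₀ − S) = 0.2763 × 3341 = 923.3 kg VSS/d.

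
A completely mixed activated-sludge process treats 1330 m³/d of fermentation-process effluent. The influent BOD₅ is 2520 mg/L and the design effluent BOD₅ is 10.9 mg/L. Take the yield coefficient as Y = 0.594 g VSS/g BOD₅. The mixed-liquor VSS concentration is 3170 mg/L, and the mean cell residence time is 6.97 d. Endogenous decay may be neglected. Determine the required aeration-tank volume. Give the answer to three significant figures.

V ≈ 4360 m³

With k_d = 0 the design equation reduces to V = Y Q (S₀−S) θ_c / X = 0.594 × 1330 × (2520 − 10.9) × 6.97 / 3170 = 4358 m³.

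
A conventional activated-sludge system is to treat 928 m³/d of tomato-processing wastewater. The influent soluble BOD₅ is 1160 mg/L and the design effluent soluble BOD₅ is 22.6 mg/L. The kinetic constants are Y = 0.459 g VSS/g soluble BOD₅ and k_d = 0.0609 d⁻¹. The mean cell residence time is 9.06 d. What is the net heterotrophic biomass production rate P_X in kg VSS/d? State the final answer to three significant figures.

P_X ≈ 312 kg VSS/d

The observed yield is Y_obs = Y/(1 + k_d·θ_c) = 0.459 / (1 + 0.0609 × 9.06) = 0.459 / 1.552 = 0.2958 g VSS per g soluble BOD₅ removed.
Q·(S₀ − S) = 928 × (1160 − 22.6) × 10⁻³ = 1056 kg/d removed.
Biomass produced: P_X = Y_obs·Q·ΔS = 0.2958 × 1056 ≈ 312.2 kg VSS/d.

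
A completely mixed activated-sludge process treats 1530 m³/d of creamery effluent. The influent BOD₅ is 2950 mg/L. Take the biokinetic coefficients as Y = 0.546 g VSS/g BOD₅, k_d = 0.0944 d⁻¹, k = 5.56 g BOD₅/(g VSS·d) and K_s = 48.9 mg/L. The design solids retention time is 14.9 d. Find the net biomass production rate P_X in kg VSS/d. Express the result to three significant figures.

P_X ≈ 1020 kg VSS/d

For a completely mixed reactor with recycle the Lawrence–McCarty relation gives S = K_s·(1 + k_d·θ_c) / [θ_c·(Y·k − k_d) − 1] = 48.9 × (1 + 0.0944 × 14.9) / [14.9 × (0.546 × 5.56 − 0.0944) − 1] = 117.7 / 42.83 = 2.748 mg/L.
Correct the yield for decay: Y_obs = Y/(1 + k_d θ_c) = 0.546 / (1 + 0.0944 × 14.9) = 0.546 / 2.407 = 0.2269.
Q·(S₀ − S) = 1530 × (2950 − 2.75) × 10⁻³ = 4509 kg/d removed.
Net biomass production P_X = Y_obs × Q·(S₀ − S) = 0.2269 × 4509 = 1023 kg VSS/d.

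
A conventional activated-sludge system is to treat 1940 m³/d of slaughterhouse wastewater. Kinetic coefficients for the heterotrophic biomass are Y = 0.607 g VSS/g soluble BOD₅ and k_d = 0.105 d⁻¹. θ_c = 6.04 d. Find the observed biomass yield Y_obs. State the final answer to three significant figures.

Correct the yield for decay: Y_obs = Y/(1 + k_d θ_c) = 0.607 / (1 + 0.105 × 6.04) = 0.607 / 1.634 = 0.3714.

Y_obs ≈ 0.371 g VSS/g soluble BOD₅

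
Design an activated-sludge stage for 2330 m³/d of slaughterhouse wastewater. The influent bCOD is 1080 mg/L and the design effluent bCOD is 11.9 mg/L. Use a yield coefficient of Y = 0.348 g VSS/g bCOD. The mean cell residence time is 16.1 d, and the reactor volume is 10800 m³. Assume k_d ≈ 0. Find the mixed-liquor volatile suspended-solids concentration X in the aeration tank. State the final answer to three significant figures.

From V·X = Y·Q·(S₀ − S)·θ_c (decay neglected): X = 0.348 × 2330 × (1080 − 11.9) × 16.1 / 10800 = 1291 mg/L.

X ≈ 1290 mg/L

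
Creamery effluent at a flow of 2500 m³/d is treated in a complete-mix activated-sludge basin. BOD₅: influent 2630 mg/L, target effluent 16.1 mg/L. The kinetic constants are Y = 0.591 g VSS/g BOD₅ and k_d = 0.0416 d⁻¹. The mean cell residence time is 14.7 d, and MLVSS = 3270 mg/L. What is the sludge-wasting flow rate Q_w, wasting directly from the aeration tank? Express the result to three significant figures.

From the SRT design equation V = Y Q (S₀−S) θ_c / [X (1 + k_d θ_c)] = 0.591 × 2500 × (2630 − 16.1) × 14.7 / [3270 × (1 + 0.0416 × 14.7)] = 5.68×10^7 / 5270 = 10773 m³.
For wasting at MLVSS concentration, Q_w = V/θ_c = 10773/14.7 = 732.9 m³/d.

Q_w ≈ 733 m³/d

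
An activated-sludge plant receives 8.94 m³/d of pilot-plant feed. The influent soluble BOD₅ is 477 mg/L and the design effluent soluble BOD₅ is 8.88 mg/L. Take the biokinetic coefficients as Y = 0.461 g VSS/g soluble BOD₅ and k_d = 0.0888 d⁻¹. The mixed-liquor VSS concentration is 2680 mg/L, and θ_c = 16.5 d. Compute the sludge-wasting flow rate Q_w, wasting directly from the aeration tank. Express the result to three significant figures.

Q_w ≈ 0.292 m³/d

Steady-state biomass mass balance: V·X·(1 + k_d·θ_c) = Y·Q·(S₀ − S)·θ_c, so V = 0.461 × 8.94 × (477 − 8.88) × 16.5 / [2680 × (1 + 0.0888 × 16.5)] = 3.18×10^4 / 6607 = 4.818 m³.
For wasting at MLVSS concentration, Q_w = V/θ_c = 4.818/16.5 = 0.2920 m³/d.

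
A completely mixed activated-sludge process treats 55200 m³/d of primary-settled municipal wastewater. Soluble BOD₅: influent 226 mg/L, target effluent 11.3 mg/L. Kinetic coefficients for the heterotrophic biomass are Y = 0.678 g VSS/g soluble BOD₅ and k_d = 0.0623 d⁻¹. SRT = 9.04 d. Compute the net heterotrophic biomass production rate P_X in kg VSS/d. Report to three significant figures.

Observed yield with endogenous decay: Y_obs = Y / (1 + k_d·θ_c) = 0.678 / (1 + 0.0623 × 9.04) = 0.678 / 1.563 = 0.4337 g VSS/g soluble BOD₅.
ΔS = 226 − 11.3 = 214.7 mg/L, so the substrate removal rate is 55200 × 214.7/1000 = 11851 kg soluble BOD₅/d.
So the net sludge growth is P_X = 0.4337 × 11851 = 5140 kg VSS/d.

P_X ≈ 5140 kg VSS/d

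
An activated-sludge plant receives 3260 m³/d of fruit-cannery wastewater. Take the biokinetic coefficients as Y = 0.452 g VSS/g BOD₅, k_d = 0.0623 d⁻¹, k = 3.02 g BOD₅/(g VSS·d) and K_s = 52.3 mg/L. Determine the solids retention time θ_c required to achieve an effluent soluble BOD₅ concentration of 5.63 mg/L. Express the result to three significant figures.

From 1/θ_c = Y·k·S/(K_s + S) − k_d: Y·k·S/(K_s+S) = 0.452 × 3.02 × 5.63 / (52.3 + 5.63) = 0.1327 d⁻¹.
1/θ_c = 0.1327 − 0.0623 = 0.07036 d⁻¹, so θ_c = 14.21 d.

θ_c ≈ 14.2 d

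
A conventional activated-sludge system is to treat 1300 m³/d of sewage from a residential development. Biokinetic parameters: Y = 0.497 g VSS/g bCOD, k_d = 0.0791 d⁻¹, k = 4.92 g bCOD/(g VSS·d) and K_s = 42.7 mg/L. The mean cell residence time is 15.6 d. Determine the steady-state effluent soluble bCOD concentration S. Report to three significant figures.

S ≈ 2.66 mg/L

For a completely mixed reactor with recycle the Lawrence–McCarty relation gives S = K_s·(1 + k_d·θ_c) / [θ_c·(Y·k − k_d) − 1] = 42.7 × (1 + 0.0791 × 15.6) / [15.6 × (0.497 × 4.92 − 0.0791) − 1] = 95.39 / 35.91 = 2.656 mg/L.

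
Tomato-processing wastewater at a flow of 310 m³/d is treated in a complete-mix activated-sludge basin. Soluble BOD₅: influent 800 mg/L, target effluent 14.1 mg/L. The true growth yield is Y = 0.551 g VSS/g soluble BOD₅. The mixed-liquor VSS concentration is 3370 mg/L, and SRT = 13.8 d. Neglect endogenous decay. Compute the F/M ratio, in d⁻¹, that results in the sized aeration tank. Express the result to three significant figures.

With k_d = 0 the design equation reduces to V = Y Q (S₀−S) θ_c / X = 0.551 × 310 × (800 − 14.1) × 13.8 / 3370 = 549.7 m³.
F/M = Q·S₀ / (V·X) = 310 × 800 / (549.7 × 3370) = 0.1339 g soluble BOD₅·(g VSS·d)⁻¹.

F/M ≈ 0.134 d⁻¹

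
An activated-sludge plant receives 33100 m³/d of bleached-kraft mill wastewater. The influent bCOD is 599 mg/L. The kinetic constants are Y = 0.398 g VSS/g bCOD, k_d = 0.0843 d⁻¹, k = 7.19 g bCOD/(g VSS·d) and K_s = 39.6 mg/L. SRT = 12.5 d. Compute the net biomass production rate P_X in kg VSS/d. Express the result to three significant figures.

Effluent substrate depends only on kinetics and SRT: S = K_s(1 + k_d θ_c) / [θ_c(Yk − k_d) − 1] = 39.6 × (1 + 0.0843 × 12.5) / [12.5 × (0.398 × 7.19 − 0.0843) − 1] = 81.33 / 33.72 = 2.412 mg/L.
The observed yield is Y_obs = Y/(1 + k_d·θ_c) = 0.398 / (1 + 0.0843 × 12.5) = 0.398 / 2.054 = 0.1938 g VSS per g bCOD removed.
Substrate removed = Q·(S₀ − S) = 33100 m³/d × (599 − 2.41) g/m³ = 1.97×10^7 g/d = 19747 kg/d.
So the net sludge growth is P_X = 0.1938 × 19747 = 3827 kg VSS/d.

P_X ≈ 3830 kg VSS/d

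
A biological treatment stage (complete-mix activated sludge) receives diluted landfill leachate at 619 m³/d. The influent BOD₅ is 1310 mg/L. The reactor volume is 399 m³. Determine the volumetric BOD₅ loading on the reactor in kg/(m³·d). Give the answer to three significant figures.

L_v = Q S₀ / V = 619 × 1310 × 10⁻³ / 399.0 = 2.032 kg/(m³·d).

L_v ≈ 2.03 kg BOD₅/(m³·d)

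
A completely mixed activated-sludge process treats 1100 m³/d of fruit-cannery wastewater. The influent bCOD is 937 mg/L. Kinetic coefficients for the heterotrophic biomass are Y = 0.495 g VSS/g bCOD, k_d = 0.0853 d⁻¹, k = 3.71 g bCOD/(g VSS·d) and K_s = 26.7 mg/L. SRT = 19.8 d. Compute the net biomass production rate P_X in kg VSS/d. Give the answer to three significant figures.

P_X ≈ 189 kg VSS/d

From the Monod/SRT balance for a CMAS, S = K_s·(1+k_d θ_c)/[θ_c·(Y k − k_d) − 1] = 26.7 × (1 + 0.0853 × 19.8) / [19.8 × (0.495 × 3.71 − 0.0853) − 1] = 71.79 / 33.67 = 2.132 mg/L.
Y_obs = Y / (1 + k_d θ_c) = 0.495 / (1 + 0.0853 × 19.8) = 0.495 / 2.689 = 0.1841.
Substrate removed = Q·(S₀ − S) = 1100 m³/d × (937 − 2.13) g/m³ = 1.03×10^6 g/d = 1028 kg/d.
P_X = Y_obs · Q(S₀ − S) = 0.1841 × 1028 = 189.3 kg VSS/d.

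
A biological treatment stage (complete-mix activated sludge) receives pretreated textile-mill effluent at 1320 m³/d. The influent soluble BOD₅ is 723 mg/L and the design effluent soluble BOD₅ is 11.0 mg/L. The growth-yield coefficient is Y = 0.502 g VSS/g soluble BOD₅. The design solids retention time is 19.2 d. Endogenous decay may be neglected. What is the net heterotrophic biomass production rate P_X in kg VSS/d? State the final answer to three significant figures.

P_X ≈ 472 kg VSS/d

With endogenous decay neglected, the observed yield equals the true yield: Y_obs = Y = 0.502 g VSS/g soluble BOD₅.
ΔS = 723 − 11.0 = 712.0 mg/L, so the substrate removal rate is 1320 × 712.0/1000 = 939.8 kg soluble BOD₅/d.
Biomass produced: P_X = Y_obs·Q·ΔS = 0.5020 × 939.8 ≈ 471.8 kg VSS/d.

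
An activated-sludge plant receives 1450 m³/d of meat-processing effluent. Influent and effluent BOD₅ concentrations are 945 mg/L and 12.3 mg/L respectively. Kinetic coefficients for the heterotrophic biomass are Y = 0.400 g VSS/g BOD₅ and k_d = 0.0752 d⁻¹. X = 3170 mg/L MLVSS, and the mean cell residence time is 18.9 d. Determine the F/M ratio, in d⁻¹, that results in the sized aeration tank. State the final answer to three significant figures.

Steady-state biomass mass balance: V·X·(1 + k_d·θ_c) = Y·Q·(S₀ − S)·θ_c, so V = 0.400 × 1450 × (945 − 12.3) × 18.9 / [3170 × (1 + 0.0752 × 18.9)] = 1.02×10^7 / 7675 = 1332 m³.
F/M = Q·S₀ / (V·X) = 1450 × 945 / (1332 × 3170) = 0.3245 g BOD₅·(g VSS·d)⁻¹.

F/M ≈ 0.324 d⁻¹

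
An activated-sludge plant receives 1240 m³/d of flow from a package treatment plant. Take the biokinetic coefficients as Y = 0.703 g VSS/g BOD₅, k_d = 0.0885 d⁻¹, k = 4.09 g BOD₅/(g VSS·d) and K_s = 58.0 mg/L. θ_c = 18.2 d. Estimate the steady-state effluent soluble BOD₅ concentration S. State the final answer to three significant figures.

S ≈ 3.05 mg/L

From the Monod/SRT balance for a CMAS, S = K_s·(1+k_d θ_c)/[θ_c·(Y k − k_d) − 1] = 58.0 × (1 + 0.0885 × 18.2) / [18.2 × (0.703 × 4.09 − 0.0885) − 1] = 151.4 / 49.72 = 3.046 mg/L.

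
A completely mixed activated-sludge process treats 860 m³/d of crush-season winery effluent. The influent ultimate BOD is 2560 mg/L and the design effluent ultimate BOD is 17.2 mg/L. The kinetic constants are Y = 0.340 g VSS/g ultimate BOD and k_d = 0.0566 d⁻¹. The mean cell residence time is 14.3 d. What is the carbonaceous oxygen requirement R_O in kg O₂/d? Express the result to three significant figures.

The observed yield is Y_obs = Y/(1 + k_d·θ_c) = 0.340 / (1 + 0.0566 × 14.3) = 0.340 / 1.809 = 0.1879 g VSS per g ultimate BOD removed.
Mass of ultimate BOD removed per day: Q(S₀ − S) = 860 × 2543 g/m³ = 2187 kg/d.
Biomass synthesised: P_X = Y_obs × 2187 = 410.9 kg VSS/d.
R_O = Q·ΔS − 1.42 P_X = 2187 − 583.5 = 1603 kg O₂/d.

R_O ≈ 1600 kg O₂/d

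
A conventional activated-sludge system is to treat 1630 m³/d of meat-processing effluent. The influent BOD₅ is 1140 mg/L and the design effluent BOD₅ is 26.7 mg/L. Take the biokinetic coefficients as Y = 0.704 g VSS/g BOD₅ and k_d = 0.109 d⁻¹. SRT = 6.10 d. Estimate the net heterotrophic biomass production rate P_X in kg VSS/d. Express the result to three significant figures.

Y_obs = Y / (1 + k_d θ_c) = 0.704 / (1 + 0.109 × 6.10) = 0.704 / 1.665 = 0.4228.
Mass of BOD₅ removed per day: Q(S₀ − S) = 1630 × 1113 g/m³ = 1815 kg/d.
So the net sludge growth is P_X = 0.4228 × 1815 = 767.3 kg VSS/d.

P_X ≈ 767 kg VSS/d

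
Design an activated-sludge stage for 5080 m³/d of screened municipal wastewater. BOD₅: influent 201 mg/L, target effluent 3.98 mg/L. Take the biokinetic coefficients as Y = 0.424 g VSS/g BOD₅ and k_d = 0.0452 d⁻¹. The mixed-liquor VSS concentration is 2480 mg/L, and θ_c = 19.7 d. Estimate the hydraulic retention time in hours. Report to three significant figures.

τ ≈ 8.42 h

Steady-state biomass mass balance: V·X·(1 + k_d·θ_c) = Y·Q·(S₀ − S)·θ_c, so V = 0.424 × 5080 × (201 − 3.98) × 19.7 / [2480 × (1 + 0.0452 × 19.7)] = 8.36×10^6 / 4688 = 1783 m³.
τ = V/Q = 1783/5080 = 0.3510 d, or 8.424 h.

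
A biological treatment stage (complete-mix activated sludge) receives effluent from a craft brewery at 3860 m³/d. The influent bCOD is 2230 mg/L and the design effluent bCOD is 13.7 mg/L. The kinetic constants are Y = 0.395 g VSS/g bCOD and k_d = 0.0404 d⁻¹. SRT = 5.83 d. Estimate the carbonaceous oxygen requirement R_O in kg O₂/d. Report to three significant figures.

The observed yield is Y_obs = Y/(1 + k_d·θ_c) = 0.395 / (1 + 0.0404 × 5.83) = 0.395 / 1.236 = 0.3197 g VSS per g bCOD removed.
Substrate removed = Q·(S₀ − S) = 3860 m³/d × (2230 − 13.7) g/m³ = 8.55×10^6 g/d = 8555 kg/d.
P_X = Y_obs·Q·(S₀ − S) = 0.3197 × 8555 = 2735 kg VSS/d.
Carbonaceous O₂ demand = substrate oxidised − cell-mass equivalent = 8555 − 1.42 × 2735 = 4671 kg O₂/d.

R_O ≈ 4670 kg O₂/d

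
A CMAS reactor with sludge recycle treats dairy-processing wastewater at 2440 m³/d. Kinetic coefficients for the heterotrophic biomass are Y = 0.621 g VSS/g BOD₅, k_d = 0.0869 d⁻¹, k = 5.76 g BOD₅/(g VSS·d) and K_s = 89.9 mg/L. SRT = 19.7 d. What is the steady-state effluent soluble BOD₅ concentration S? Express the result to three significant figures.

S ≈ 3.60 mg/L

For a completely mixed reactor with recycle the Lawrence–McCarty relation gives S = K_s·(1 + k_d·θ_c) / [θ_c·(Y·k − k_d) − 1] = 89.9 × (1 + 0.0869 × 19.7) / [19.7 × (0.621 × 5.76 − 0.0869) − 1] = 243.8 / 67.75 = 3.598 mg/L.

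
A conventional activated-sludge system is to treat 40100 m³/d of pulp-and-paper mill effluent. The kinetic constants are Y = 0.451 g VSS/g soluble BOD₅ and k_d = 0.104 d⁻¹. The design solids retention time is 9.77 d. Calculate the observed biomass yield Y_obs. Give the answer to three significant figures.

The observed yield is Y_obs = Y/(1 + k_d·θ_c) = 0.451 / (1 + 0.104 × 9.77) = 0.451 / 2.016 = 0.2237 g VSS per g soluble BOD₅ removed.

Y_obs ≈ 0.224 g VSS/g soluble BOD₅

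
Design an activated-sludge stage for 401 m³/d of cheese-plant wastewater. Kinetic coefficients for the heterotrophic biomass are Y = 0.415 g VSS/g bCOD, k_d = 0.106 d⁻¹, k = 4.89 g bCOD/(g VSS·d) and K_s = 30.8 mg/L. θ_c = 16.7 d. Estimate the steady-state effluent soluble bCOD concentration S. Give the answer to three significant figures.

Effluent substrate depends only on kinetics and SRT: S = K_s(1 + k_d θ_c) / [θ_c(Yk − k_d) − 1] = 30.8 × (1 + 0.106 × 16.7) / [16.7 × (0.415 × 4.89 − 0.106) − 1] = 85.32 / 31.12 = 2.742 mg/L.

S ≈ 2.74 mg/L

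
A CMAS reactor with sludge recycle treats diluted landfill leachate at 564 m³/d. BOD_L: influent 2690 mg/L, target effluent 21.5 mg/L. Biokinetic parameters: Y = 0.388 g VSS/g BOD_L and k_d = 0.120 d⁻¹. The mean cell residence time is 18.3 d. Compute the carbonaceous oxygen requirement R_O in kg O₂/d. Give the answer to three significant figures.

R_O ≈ 1250 kg O₂/d

Observed yield with endogenous decay: Y_obs = Y / (1 + k_d·θ_c) = 0.388 / (1 + 0.120 × 18.3) = 0.388 / 3.196 = 0.1214 g VSS/g BOD_L.
Substrate removed = Q·(S₀ − S) = 564 m³/d × (2690 − 21.5) g/m³ = 1.51×10^6 g/d = 1505 kg/d.
P_X = Y_obs·Q·(S₀ − S) = 0.1214 × 1505 = 182.7 kg VSS/d.
Carbonaceous O₂ demand = substrate oxidised − cell-mass equivalent = 1505 − 1.42 × 182.7 = 1246 kg O₂/d.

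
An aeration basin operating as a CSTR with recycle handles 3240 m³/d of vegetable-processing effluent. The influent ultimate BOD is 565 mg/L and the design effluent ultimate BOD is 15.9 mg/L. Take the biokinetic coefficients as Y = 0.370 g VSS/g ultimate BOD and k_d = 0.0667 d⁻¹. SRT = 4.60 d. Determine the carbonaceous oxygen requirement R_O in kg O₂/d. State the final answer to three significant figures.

Observed yield with endogenous decay: Y_obs = Y / (1 + k_d·θ_c) = 0.370 / (1 + 0.0667 × 4.60) = 0.370 / 1.307 = 0.2831 g VSS/g ultimate BOD.
Mass of ultimate BOD removed per day: Q(S₀ − S) = 3240 × 549.1 g/m³ = 1779 kg/d.
Biomass synthesised: P_X = Y_obs × 1779 = 503.7 kg VSS/d.
R_O = Q·(S₀ − S) − 1.42·P_X = 1779 − 1.42 × 503.7 = 1064 kg O₂/d.

R_O ≈ 1060 kg O₂/d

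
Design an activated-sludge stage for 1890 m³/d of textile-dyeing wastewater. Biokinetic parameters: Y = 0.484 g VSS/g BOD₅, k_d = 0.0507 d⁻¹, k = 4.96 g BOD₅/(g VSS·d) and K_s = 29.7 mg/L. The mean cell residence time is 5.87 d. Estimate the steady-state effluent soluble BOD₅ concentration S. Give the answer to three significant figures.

S ≈ 3.01 mg/L

For a completely mixed reactor with recycle the Lawrence–McCarty relation gives S = K_s·(1 + k_d·θ_c) / [θ_c·(Y·k − k_d) − 1] = 29.7 × (1 + 0.0507 × 5.87) / [5.87 × (0.484 × 4.96 − 0.0507) − 1] = 38.54 / 12.79 = 3.012 mg/L.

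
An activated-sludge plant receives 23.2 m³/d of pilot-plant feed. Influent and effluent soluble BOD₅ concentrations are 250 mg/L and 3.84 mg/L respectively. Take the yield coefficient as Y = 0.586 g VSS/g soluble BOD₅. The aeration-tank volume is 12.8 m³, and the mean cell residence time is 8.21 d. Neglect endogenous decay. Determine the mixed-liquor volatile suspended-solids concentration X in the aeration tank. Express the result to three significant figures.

X ≈ 2150 mg/L

X = Y·Q·ΔS·θ_c / V = 0.586 × 23.2 × (250 − 3.84) × 8.21 / 12.8 = 2147 mg/L.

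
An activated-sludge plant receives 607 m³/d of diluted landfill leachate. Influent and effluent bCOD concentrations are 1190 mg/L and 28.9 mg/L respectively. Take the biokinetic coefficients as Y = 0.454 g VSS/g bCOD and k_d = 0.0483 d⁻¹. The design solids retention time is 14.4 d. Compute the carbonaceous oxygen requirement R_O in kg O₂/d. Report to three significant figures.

R_O ≈ 437 kg O₂/d

Correct the yield for decay: Y_obs = Y/(1 + k_d θ_c) = 0.454 / (1 + 0.0483 × 14.4) = 0.454 / 1.696 = 0.2678.
Q·(S₀ − S) = 607 × (1190 − 28.9) × 10⁻³ = 704.8 kg/d removed.
Net sludge production P_X = 0.2678 × 704.8 = 188.7 kg VSS/d.
R_O = Q·(S₀ − S) − 1.42·P_X = 704.8 − 1.42 × 188.7 = 436.8 kg O₂/d.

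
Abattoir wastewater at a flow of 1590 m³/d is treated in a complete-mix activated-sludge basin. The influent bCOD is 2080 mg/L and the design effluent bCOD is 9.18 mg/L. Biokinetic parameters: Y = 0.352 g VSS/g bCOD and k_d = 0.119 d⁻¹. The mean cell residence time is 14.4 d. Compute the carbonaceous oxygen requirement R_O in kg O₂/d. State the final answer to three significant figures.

Correct the yield for decay: Y_obs = Y/(1 + k_d θ_c) = 0.352 / (1 + 0.119 × 14.4) = 0.352 / 2.714 = 0.1297.
Mass of bCOD removed per day: Q(S₀ − S) = 1590 × 2071 g/m³ = 3293 kg/d.
Net sludge production P_X = 0.1297 × 3293 = 427.1 kg VSS/d.
Carbonaceous O₂ demand = substrate oxidised − cell-mass equivalent = 3293 − 1.42 × 427.1 = 2686 kg O₂/d.

R_O ≈ 2690 kg O₂/d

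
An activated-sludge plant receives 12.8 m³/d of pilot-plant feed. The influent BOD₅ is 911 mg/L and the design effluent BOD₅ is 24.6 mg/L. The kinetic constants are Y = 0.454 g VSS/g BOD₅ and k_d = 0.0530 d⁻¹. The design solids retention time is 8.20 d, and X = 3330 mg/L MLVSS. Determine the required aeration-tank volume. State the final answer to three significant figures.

From the SRT design equation V = Y Q (S₀−S) θ_c / [X (1 + k_d θ_c)] = 0.454 × 12.8 × (911 − 24.6) × 8.20 / [3330 × (1 + 0.0530 × 8.20)] = 4.22×10^4 / 4777 = 8.842 m³.

V ≈ 8.84 m³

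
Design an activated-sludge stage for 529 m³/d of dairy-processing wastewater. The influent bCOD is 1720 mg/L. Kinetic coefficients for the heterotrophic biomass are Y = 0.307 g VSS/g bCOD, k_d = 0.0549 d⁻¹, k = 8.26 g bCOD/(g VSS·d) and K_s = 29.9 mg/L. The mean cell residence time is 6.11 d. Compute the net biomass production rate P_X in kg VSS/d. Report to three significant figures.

Effluent substrate depends only on kinetics and SRT: S = K_s(1 + k_d θ_c) / [θ_c(Yk − k_d) − 1] = 29.9 × (1 + 0.0549 × 6.11) / [6.11 × (0.307 × 8.26 − 0.0549) − 1] = 39.93 / 14.16 = 2.820 mg/L.
The observed yield is Y_obs = Y/(1 + k_d·θ_c) = 0.307 / (1 + 0.0549 × 6.11) = 0.307 / 1.335 = 0.2299 g VSS per g bCOD removed.
ΔS = 1720 − 2.82 = 1717 mg/L, so the substrate removal rate is 529 × 1717/1000 = 908.4 kg bCOD/d.
Net biomass production P_X = Y_obs × Q·(S₀ − S) = 0.2299 × 908.4 = 208.8 kg VSS/d.

P_X ≈ 209 kg VSS/d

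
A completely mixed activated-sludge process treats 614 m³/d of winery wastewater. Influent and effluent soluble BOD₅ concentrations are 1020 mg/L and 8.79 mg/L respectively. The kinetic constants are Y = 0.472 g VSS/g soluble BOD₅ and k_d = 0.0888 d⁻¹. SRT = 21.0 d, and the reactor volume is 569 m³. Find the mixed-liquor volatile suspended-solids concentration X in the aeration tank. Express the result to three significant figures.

Solving the biomass balance for X: X = Y Q (S₀−S) θ_c / [V (1+k_d θ_c)] = 0.472 × 614 × (1020 − 8.79) × 21.0 / [569 × (1 + 0.0888 × 21.0)] = 3775 mg/L.

X ≈ 3780 mg/L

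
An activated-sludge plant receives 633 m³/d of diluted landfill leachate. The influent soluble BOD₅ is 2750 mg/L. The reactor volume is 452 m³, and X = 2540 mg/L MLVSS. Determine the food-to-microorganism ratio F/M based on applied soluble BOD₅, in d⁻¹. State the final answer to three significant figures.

F/M ≈ 1.52 d⁻¹

F/M = Q·S₀ / (V·X) = 633 × 2750 / (452.0 × 2540) = 1.516 g soluble BOD₅·(g VSS·d)⁻¹.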